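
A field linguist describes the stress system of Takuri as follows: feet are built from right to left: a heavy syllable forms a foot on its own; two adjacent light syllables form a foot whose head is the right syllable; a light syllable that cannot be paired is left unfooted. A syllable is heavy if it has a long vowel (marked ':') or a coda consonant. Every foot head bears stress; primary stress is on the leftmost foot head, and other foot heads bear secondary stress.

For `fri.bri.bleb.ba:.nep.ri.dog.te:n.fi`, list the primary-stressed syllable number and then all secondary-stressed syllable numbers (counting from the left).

primary 2, secondary 3, 4, 5, 7, 8

Weights: 1 fri L, 2 bri L, 3 bleb H, 4 ba: H, 5 nep H, 6 ri L, 7 dog H, 8 te:n H, 9 fi L.
Parse right to left (heavy = foot alone; LL = one foot; stranded L unfooted): (fri.ˈbri) (ˈbleb) (ˈba:) (ˈnep) ri (ˈdog) (ˈte:n) fi.
Foot heads: 2, 3, 4, 5, 7, 8.
Primary stress on the leftmost head = syllable 2.
Secondary stress on 3, 4, 5, 7, 8: fri.ˈbri.ˌbleb.ˌba:.ˌnep.ri.ˌdog.ˌte:n.fi.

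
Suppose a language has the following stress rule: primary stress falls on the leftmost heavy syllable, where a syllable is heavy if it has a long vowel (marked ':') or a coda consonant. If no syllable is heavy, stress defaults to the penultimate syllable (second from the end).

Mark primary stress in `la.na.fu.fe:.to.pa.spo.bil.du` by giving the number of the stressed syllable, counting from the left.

4

Weights: 1 la L, 2 na L, 3 fu L, 4 fe: H, 5 to L, 6 pa L, 7 spo L, 8 bil H, 9 du L.
Heavy syllables in the domain: 4, 8. The leftmost is syllable 4 (fe:).
Primary stress: syllable 4 → la.na.fu.ˈfe:.to.pa.spo.bil.du.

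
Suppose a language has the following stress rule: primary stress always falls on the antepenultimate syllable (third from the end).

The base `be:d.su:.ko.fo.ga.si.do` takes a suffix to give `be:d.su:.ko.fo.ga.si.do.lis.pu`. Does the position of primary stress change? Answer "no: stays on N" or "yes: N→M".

Base `be:d.su:.ko.fo.ga.si.do` (7 syllables):
  The word has 7 syllables; the antepenultimate syllable (third from the end) is syllable 5 (ga).
  → primary stress on syllable 5.
Suffixed `be:d.su:.ko.fo.ga.si.do.lis.pu` (9 syllables):
  The word has 9 syllables; the antepenultimate syllable (third from the end) is syllable 7 (do).
  → primary stress on syllable 7.

yes: 5→7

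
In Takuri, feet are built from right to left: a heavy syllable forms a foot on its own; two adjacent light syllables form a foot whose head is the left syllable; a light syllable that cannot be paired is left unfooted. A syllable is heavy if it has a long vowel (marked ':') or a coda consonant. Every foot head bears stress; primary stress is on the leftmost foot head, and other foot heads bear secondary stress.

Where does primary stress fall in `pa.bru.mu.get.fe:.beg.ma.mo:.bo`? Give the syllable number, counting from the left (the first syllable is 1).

Weights: 1 pa L, 2 bru L, 3 mu L, 4 get H, 5 fe: H, 6 beg H, 7 ma L, 8 mo: H, 9 bo L.
Parse right to left (heavy = foot alone; LL = one foot; stranded L unfooted): pa (ˈbru.mu) (ˈget) (ˈfe:) (ˈbeg) ma (ˈmo:) bo.
Foot heads: 2, 4, 5, 6, 8.
Primary stress on the leftmost head = syllable 2.
Primary stress: syllable 2 → pa.ˈbru.mu.get.fe:.beg.ma.mo:.bo.

2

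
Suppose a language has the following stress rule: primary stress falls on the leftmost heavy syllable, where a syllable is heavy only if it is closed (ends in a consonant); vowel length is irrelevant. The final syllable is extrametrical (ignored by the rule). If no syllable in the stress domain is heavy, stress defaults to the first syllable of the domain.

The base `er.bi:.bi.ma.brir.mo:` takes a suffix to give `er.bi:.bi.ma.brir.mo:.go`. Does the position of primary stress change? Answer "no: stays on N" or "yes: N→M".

no: stays on 1

Base `er.bi:.bi.ma.brir.mo:` (6 syllables):
  The final syllable (6, mo:) is extrametrical; the stress domain is syllables 1–5.
  Weights: 1 er H, 2 bi: L, 3 bi L, 4 ma L, 5 brir H.
  Heavy syllables in the domain: 1, 5. The leftmost is syllable 1 (er).
  → primary stress on syllable 1.
Suffixed `er.bi:.bi.ma.brir.mo:.go` (7 syllables):
  The final syllable (7, go) is extrametrical; the stress domain is syllables 1–6.
  Weights: 1 er H, 2 bi: L, 3 bi L, 4 ma L, 5 brir H, 6 mo: L.
  Heavy syllables in the domain: 1, 5. The leftmost is syllable 1 (er).
  → primary stress on syllable 1.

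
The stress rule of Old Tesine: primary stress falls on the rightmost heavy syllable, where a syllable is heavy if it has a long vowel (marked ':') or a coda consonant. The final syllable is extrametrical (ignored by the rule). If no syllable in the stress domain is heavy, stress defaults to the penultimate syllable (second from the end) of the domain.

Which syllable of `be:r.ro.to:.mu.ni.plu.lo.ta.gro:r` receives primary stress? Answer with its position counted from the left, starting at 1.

3

The final syllable (9, gro:r) is extrametrical; the stress domain is syllables 1–8.
Weights: 1 be:r H, 2 ro L, 3 to: H, 4 mu L, 5 ni L, 6 plu L, 7 lo L, 8 ta L.
Heavy syllables in the domain: 1, 3. The rightmost is syllable 3 (to:).
Primary stress: syllable 3 → be:r.ro.ˈto:.mu.ni.plu.lo.ta.gro:r.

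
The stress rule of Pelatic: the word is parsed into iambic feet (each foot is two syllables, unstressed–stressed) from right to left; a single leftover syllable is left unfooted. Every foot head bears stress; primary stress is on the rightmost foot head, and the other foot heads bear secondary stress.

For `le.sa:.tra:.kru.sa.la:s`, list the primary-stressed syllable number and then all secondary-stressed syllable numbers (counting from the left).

Parse right to left into iambic (σˈσ) feet: (le.ˈsa:) (tra:.ˈkru) (sa.ˈla:s).
Foot heads (stressed positions): 2, 4, 6.
End Rule Rightmost: primary stress on the rightmost head = syllable 6.
Secondary stress on 2, 4: le.ˌsa:.tra:.ˌkru.sa.ˈla:s.

primary 6, secondary 2, 4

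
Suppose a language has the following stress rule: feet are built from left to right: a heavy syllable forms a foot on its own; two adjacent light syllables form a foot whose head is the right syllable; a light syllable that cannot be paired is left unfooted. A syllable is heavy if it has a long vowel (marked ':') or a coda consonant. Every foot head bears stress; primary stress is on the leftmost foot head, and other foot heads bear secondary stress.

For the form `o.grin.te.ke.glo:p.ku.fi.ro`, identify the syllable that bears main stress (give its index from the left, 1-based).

Weights: 1 o L, 2 grin H, 3 te L, 4 ke L, 5 glo:p H, 6 ku L, 7 fi L, 8 ro L.
Parse left to right (heavy = foot alone; LL = one foot; stranded L unfooted): o (ˈgrin) (te.ˈke) (ˈglo:p) (ku.ˈfi) ro.
Foot heads: 2, 4, 5, 7.
Primary stress on the leftmost head = syllable 2.
Primary stress: syllable 2 → o.ˈgrin.te.ke.glo:p.ku.fi.ro.

2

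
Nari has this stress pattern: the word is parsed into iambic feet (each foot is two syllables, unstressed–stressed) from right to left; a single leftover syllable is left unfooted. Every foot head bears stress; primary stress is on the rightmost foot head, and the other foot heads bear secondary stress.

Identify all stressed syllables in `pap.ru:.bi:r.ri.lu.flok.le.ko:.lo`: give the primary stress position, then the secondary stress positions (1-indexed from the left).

primary 9, secondary 3, 5, 7

Parse right to left into iambic (σˈσ) feet: pap (ru:.ˈbi:r) (ri.ˈlu) (flok.ˈle) (ko:.ˈlo). Syllable 1 is left unfooted.
Foot heads (stressed positions): 3, 5, 7, 9.
End Rule Rightmost: primary stress on the rightmost head = syllable 9.
Secondary stress on 3, 5, 7: pap.ru:.ˌbi:r.ri.ˌlu.flok.ˌle.ko:.ˈlo.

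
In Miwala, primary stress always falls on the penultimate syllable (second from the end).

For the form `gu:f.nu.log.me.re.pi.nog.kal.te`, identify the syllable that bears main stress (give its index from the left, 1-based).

The word has 9 syllables; the penultimate syllable (second from the end) is syllable 8 (kal).
Primary stress: syllable 8 → gu:f.nu.log.me.re.pi.nog.ˈkal.te.

8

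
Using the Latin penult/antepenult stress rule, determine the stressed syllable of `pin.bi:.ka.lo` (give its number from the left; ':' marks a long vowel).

Classical Latin: stress the penult if heavy (long vowel or closed), else the antepenult.
Weights: 2 bi: H, 3 ka L, 4 lo L.
The penult (syllable 3, ka) is light, so stress falls on the antepenult (syllable 2, bi:).
Stress on syllable 2: pin.ˈbi:.ka.lo.

2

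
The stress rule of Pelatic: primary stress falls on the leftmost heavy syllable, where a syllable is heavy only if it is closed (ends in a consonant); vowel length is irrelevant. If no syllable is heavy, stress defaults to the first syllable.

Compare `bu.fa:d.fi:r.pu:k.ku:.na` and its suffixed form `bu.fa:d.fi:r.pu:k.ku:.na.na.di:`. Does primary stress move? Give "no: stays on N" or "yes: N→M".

Base `bu.fa:d.fi:r.pu:k.ku:.na` (6 syllables):
  Weights: 1 bu L, 2 fa:d H, 3 fi:r H, 4 pu:k H, 5 ku: L, 6 na L.
  Heavy syllables in the domain: 2, 3, 4. The leftmost is syllable 2 (fa:d).
  → primary stress on syllable 2.
Suffixed `bu.fa:d.fi:r.pu:k.ku:.na.na.di:` (8 syllables):
  Weights: 1 bu L, 2 fa:d H, 3 fi:r H, 4 pu:k H, 5 ku: L, 6 na L, 7 na L, 8 di: L.
  Heavy syllables in the domain: 2, 3, 4. The leftmost is syllable 2 (fa:d).
  → primary stress on syllable 2.

no: stays on 2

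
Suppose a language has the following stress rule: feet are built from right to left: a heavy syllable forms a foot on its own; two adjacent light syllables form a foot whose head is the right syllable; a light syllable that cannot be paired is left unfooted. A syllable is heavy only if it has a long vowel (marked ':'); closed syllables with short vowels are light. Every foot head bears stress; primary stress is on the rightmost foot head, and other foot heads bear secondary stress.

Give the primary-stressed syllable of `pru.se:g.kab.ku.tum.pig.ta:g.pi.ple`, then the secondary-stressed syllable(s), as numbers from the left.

primary 9, secondary 2, 4, 6, 7

Weights: 1 pru L, 2 se:g H, 3 kab L, 4 ku L, 5 tum L, 6 pig L, 7 ta:g H, 8 pi L, 9 ple L.
Parse right to left (heavy = foot alone; LL = one foot; stranded L unfooted): pru (ˈse:g) (kab.ˈku) (tum.ˈpig) (ˈta:g) (pi.ˈple).
Foot heads: 2, 4, 6, 7, 9.
Primary stress on the rightmost head = syllable 9.
Secondary stress on 2, 4, 6, 7: pru.ˌse:g.kab.ˌku.tum.ˌpig.ˌta:g.pi.ˈple.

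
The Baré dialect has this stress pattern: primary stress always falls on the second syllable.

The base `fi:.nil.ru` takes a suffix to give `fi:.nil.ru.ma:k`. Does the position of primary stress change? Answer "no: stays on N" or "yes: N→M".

Base `fi:.nil.ru` (3 syllables):
  The word has 3 syllables; the second syllable is syllable 2 (nil).
  → primary stress on syllable 2.
Suffixed `fi:.nil.ru.ma:k` (4 syllables):
  The word has 4 syllables; the second syllable is syllable 2 (nil).
  → primary stress on syllable 2.

no: stays on 2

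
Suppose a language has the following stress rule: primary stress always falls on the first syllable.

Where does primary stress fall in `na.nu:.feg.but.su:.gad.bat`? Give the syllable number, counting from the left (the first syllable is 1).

1

The word has 7 syllables; the first syllable is syllable 1 (na).
Primary stress: syllable 1 → ˈna.nu:.feg.but.su:.gad.bat.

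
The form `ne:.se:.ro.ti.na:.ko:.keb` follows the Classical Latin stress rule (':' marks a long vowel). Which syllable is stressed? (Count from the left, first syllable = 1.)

Classical Latin: stress the penult if heavy (long vowel or closed), else the antepenult.
Weights: 5 na: H, 6 ko: H, 7 keb H.
The penult (syllable 6, ko:) is heavy, so it takes stress.
Stress on syllable 6: ne:.se:.ro.ti.na:.ˈko:.keb.

6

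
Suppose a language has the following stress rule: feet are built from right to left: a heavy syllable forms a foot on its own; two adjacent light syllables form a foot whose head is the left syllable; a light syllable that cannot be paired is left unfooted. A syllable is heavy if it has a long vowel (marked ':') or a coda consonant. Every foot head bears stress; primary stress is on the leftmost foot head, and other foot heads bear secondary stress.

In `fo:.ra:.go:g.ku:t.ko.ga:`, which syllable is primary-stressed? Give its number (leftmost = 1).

1

Weights: 1 fo: H, 2 ra: H, 3 go:g H, 4 ku:t H, 5 ko L, 6 ga: H.
Parse right to left (heavy = foot alone; LL = one foot; stranded L unfooted): (ˈfo:) (ˈra:) (ˈgo:g) (ˈku:t) ko (ˈga:).
Foot heads: 1, 2, 3, 4, 6.
Primary stress on the leftmost head = syllable 1.
Primary stress: syllable 1 → ˈfo:.ra:.go:g.ku:t.ko.ga:.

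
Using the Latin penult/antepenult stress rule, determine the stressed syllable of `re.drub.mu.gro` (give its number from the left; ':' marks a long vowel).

Classical Latin: stress the penult if heavy (long vowel or closed), else the antepenult.
Weights: 2 drub H, 3 mu L, 4 gro L.
The penult (syllable 3, mu) is light, so stress falls on the antepenult (syllable 2, drub).
Stress on syllable 2: re.ˈdrub.mu.gro.

2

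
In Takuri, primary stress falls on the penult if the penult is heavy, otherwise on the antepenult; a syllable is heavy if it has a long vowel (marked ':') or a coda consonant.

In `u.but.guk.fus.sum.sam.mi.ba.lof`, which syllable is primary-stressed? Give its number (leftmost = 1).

7

Weights: 7 mi L, 8 ba L, 9 lof H.
The penult (syllable 8, ba) is light, so stress falls on the antepenult (syllable 7, mi).
Primary stress: syllable 7 → u.but.guk.fus.sum.sam.ˈmi.ba.lof.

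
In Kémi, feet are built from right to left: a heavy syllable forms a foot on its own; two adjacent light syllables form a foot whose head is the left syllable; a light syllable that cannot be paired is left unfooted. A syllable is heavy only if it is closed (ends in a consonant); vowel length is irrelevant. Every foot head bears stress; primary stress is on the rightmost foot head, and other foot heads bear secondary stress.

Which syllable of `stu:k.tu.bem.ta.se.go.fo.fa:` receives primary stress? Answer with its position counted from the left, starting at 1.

Weights: 1 stu:k H, 2 tu L, 3 bem H, 4 ta L, 5 se L, 6 go L, 7 fo L, 8 fa: L.
Parse right to left (heavy = foot alone; LL = one foot; stranded L unfooted): (ˈstu:k) tu (ˈbem) ta (ˈse.go) (ˈfo.fa:).
Foot heads: 1, 3, 5, 7.
Primary stress on the rightmost head = syllable 7.
Primary stress: syllable 7 → stu:k.tu.bem.ta.se.go.ˈfo.fa:.

7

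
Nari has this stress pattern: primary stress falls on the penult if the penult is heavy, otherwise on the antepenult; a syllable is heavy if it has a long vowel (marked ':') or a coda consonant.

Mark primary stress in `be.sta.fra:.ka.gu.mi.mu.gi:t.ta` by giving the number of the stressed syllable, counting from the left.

8

Weights: 7 mu L, 8 gi:t H, 9 ta L.
The penult (syllable 8, gi:t) is heavy, so it takes stress.
Primary stress: syllable 8 → be.sta.fra:.ka.gu.mi.mu.ˈgi:t.ta.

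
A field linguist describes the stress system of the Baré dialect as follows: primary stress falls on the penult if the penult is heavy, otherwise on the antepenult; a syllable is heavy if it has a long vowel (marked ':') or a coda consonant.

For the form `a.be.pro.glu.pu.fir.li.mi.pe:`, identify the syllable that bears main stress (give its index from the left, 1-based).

Weights: 7 li L, 8 mi L, 9 pe: H.
The penult (syllable 8, mi) is light, so stress falls on the antepenult (syllable 7, li).
Primary stress: syllable 7 → a.be.pro.glu.pu.fir.ˈli.mi.pe:.

7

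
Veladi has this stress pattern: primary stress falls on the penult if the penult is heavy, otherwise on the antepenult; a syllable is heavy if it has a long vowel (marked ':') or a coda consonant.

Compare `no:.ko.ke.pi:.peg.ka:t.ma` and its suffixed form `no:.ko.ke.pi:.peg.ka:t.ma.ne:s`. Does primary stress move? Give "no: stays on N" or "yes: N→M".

Base `no:.ko.ke.pi:.peg.ka:t.ma` (7 syllables):
  Weights: 5 peg H, 6 ka:t H, 7 ma L.
  The penult (syllable 6, ka:t) is heavy, so it takes stress.
  → primary stress on syllable 6.
Suffixed `no:.ko.ke.pi:.peg.ka:t.ma.ne:s` (8 syllables):
  Weights: 6 ka:t H, 7 ma L, 8 ne:s H.
  The penult (syllable 7, ma) is light, so stress falls on the antepenult (syllable 6, ka:t).
  → primary stress on syllable 6.

no: stays on 6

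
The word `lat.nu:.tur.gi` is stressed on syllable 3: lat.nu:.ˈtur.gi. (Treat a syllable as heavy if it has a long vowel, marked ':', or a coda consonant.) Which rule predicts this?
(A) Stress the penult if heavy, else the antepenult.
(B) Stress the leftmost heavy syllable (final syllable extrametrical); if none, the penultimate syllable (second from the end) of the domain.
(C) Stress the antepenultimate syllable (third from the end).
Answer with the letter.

Rule A → syllable 3 ✓.
Rule B → syllable 1 (observed: 3).
Rule C → syllable 2 (observed: 3).

A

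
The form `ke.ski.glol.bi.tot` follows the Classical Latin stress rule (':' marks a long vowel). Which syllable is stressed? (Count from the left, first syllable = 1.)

3

Classical Latin: stress the penult if heavy (long vowel or closed), else the antepenult.
Weights: 3 glol H, 4 bi L, 5 tot H.
The penult (syllable 4, bi) is light, so stress falls on the antepenult (syllable 3, glol).
Stress on syllable 3: ke.ski.ˈglol.bi.tot.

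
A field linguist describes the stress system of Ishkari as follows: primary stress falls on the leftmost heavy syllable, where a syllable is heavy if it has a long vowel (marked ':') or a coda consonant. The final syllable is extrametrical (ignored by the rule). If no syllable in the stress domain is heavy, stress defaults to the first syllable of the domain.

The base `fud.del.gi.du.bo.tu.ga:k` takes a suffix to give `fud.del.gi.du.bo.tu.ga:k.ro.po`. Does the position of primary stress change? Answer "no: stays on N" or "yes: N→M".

no: stays on 1

Base `fud.del.gi.du.bo.tu.ga:k` (7 syllables):
  The final syllable (7, ga:k) is extrametrical; the stress domain is syllables 1–6.
  Weights: 1 fud H, 2 del H, 3 gi L, 4 du L, 5 bo L, 6 tu L.
  Heavy syllables in the domain: 1, 2. The leftmost is syllable 1 (fud).
  → primary stress on syllable 1.
Suffixed `fud.del.gi.du.bo.tu.ga:k.ro.po` (9 syllables):
  The final syllable (9, po) is extrametrical; the stress domain is syllables 1–8.
  Weights: 1 fud H, 2 del H, 3 gi L, 4 du L, 5 bo L, 6 tu L, 7 ga:k H, 8 ro L.
  Heavy syllables in the domain: 1, 2, 7. The leftmost is syllable 1 (fud).
  → primary stress on syllable 1.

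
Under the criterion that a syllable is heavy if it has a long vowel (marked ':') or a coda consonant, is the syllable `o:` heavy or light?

heavy

`o:`: long vowel, open (no coda). Long vowel → heavy.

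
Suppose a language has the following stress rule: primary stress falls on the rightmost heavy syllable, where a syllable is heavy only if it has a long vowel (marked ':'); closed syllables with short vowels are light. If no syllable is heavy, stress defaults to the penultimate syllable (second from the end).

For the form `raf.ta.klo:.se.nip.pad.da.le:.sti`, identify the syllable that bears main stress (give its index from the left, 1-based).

8

Weights: 1 raf L, 2 ta L, 3 klo: H, 4 se L, 5 nip L, 6 pad L, 7 da L, 8 le: H, 9 sti L.
Heavy syllables in the domain: 3, 8. The rightmost is syllable 8 (le:).
Primary stress: syllable 8 → raf.ta.klo:.se.nip.pad.da.ˈle:.sti.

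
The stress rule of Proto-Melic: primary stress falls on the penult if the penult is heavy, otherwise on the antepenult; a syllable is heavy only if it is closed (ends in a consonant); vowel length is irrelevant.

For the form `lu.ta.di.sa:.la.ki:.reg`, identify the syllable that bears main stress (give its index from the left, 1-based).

Weights: 5 la L, 6 ki: L, 7 reg H.
The penult (syllable 6, ki:) is light, so stress falls on the antepenult (syllable 5, la).
Primary stress: syllable 5 → lu.ta.di.sa:.ˈla.ki:.reg.

5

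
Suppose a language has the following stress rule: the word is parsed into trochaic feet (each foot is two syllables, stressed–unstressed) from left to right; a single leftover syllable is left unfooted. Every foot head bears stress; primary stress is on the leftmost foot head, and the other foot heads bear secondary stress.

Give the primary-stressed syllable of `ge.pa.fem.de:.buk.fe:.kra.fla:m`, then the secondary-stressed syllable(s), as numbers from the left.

Parse left to right into trochaic (ˈσσ) feet: (ˈge.pa) (ˈfem.de:) (ˈbuk.fe:) (ˈkra.fla:m).
Foot heads (stressed positions): 1, 3, 5, 7.
End Rule Leftmost: primary stress on the leftmost head = syllable 1.
Secondary stress on 3, 5, 7: ˈge.pa.ˌfem.de:.ˌbuk.fe:.ˌkra.fla:m.

primary 1, secondary 3, 5, 7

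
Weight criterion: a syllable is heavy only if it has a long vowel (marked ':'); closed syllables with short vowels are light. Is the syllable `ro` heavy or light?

`ro`: short vowel, open (no coda). Short vowel → light.

light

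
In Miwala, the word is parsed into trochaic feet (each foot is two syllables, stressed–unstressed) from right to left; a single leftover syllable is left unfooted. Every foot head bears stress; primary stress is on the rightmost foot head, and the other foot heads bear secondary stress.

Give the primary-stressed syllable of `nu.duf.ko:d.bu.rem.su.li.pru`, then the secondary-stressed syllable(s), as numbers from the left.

primary 7, secondary 1, 3, 5

Parse right to left into trochaic (ˈσσ) feet: (ˈnu.duf) (ˈko:d.bu) (ˈrem.su) (ˈli.pru).
Foot heads (stressed positions): 1, 3, 5, 7.
End Rule Rightmost: primary stress on the rightmost head = syllable 7.
Secondary stress on 1, 3, 5: ˌnu.duf.ˌko:d.bu.ˌrem.su.ˈli.pru.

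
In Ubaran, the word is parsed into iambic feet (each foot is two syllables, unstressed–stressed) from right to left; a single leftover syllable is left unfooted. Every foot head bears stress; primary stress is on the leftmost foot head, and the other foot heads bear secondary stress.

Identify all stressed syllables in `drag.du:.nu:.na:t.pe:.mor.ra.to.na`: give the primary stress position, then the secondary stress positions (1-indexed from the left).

primary 3, secondary 5, 7, 9

Parse right to left into iambic (σˈσ) feet: drag (du:.ˈnu:) (na:t.ˈpe:) (mor.ˈra) (to.ˈna). Syllable 1 is left unfooted.
Foot heads (stressed positions): 3, 5, 7, 9.
End Rule Leftmost: primary stress on the leftmost head = syllable 3.
Secondary stress on 5, 7, 9: drag.du:.ˈnu:.na:t.ˌpe:.mor.ˌra.to.ˌna.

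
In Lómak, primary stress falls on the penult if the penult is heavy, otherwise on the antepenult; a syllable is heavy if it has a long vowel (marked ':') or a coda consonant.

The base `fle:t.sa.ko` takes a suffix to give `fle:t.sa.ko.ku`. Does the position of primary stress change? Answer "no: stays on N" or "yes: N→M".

Base `fle:t.sa.ko` (3 syllables):
  Weights: 1 fle:t H, 2 sa L, 3 ko L.
  The penult (syllable 2, sa) is light, so stress falls on the antepenult (syllable 1, fle:t).
  → primary stress on syllable 1.
Suffixed `fle:t.sa.ko.ku` (4 syllables):
  Weights: 2 sa L, 3 ko L, 4 ku L.
  The penult (syllable 3, ko) is light, so stress falls on the antepenult (syllable 2, sa).
  → primary stress on syllable 2.

yes: 1→2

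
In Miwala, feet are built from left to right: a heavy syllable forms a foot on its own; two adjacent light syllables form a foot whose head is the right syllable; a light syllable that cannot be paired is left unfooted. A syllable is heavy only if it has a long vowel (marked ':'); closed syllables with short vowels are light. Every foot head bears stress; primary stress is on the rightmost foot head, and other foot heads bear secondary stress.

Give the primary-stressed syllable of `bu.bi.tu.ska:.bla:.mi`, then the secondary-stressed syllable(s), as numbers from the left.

primary 5, secondary 2, 4

Weights: 1 bu L, 2 bi L, 3 tu L, 4 ska: H, 5 bla: H, 6 mi L.
Parse left to right (heavy = foot alone; LL = one foot; stranded L unfooted): (bu.ˈbi) tu (ˈska:) (ˈbla:) mi.
Foot heads: 2, 4, 5.
Primary stress on the rightmost head = syllable 5.
Secondary stress on 2, 4: bu.ˌbi.tu.ˌska:.ˈbla:.mi.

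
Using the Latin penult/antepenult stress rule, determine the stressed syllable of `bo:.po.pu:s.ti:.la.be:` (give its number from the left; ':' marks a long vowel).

4

Classical Latin: stress the penult if heavy (long vowel or closed), else the antepenult.
Weights: 4 ti: H, 5 la L, 6 be: H.
The penult (syllable 5, la) is light, so stress falls on the antepenult (syllable 4, ti:).
Stress on syllable 4: bo:.po.pu:s.ˈti:.la.be:.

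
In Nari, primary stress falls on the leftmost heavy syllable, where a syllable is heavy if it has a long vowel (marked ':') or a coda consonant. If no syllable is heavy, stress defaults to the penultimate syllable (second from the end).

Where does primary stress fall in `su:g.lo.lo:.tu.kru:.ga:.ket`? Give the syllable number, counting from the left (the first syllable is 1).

1

Weights: 1 su:g H, 2 lo L, 3 lo: H, 4 tu L, 5 kru: H, 6 ga: H, 7 ket H.
Heavy syllables in the domain: 1, 3, 5, 6, 7. The leftmost is syllable 1 (su:g).
Primary stress: syllable 1 → ˈsu:g.lo.lo:.tu.kru:.ga:.ket.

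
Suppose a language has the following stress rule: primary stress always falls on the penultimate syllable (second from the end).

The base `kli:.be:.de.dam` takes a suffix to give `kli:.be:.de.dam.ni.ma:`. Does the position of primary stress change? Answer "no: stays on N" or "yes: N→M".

yes: 3→5

Base `kli:.be:.de.dam` (4 syllables):
  The word has 4 syllables; the penultimate syllable (second from the end) is syllable 3 (de).
  → primary stress on syllable 3.
Suffixed `kli:.be:.de.dam.ni.ma:` (6 syllables):
  The word has 6 syllables; the penultimate syllable (second from the end) is syllable 5 (ni).
  → primary stress on syllable 5.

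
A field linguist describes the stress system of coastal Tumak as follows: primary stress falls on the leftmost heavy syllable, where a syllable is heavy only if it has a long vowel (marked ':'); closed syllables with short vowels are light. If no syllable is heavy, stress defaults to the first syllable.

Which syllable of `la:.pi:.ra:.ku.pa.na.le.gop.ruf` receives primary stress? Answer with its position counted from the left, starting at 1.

1

Weights: 1 la: H, 2 pi: H, 3 ra: H, 4 ku L, 5 pa L, 6 na L, 7 le L, 8 gop L, 9 ruf L.
Heavy syllables in the domain: 1, 2, 3. The leftmost is syllable 1 (la:).
Primary stress: syllable 1 → ˈla:.pi:.ra:.ku.pa.na.le.gop.ruf.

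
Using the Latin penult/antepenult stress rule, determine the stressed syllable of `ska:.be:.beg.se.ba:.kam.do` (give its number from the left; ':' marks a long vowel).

6

Classical Latin: stress the penult if heavy (long vowel or closed), else the antepenult.
Weights: 5 ba: H, 6 kam H, 7 do L.
The penult (syllable 6, kam) is heavy, so it takes stress.
Stress on syllable 6: ska:.be:.beg.se.ba:.ˈkam.do.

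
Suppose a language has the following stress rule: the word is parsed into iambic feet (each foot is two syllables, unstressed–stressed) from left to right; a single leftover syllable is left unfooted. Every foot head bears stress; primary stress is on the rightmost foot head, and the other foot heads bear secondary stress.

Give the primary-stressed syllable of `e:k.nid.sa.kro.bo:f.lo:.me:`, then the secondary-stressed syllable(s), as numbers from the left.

primary 6, secondary 2, 4

Parse left to right into iambic (σˈσ) feet: (e:k.ˈnid) (sa.ˈkro) (bo:f.ˈlo:) me:. Syllable 7 is left unfooted.
Foot heads (stressed positions): 2, 4, 6.
End Rule Rightmost: primary stress on the rightmost head = syllable 6.
Secondary stress on 2, 4: e:k.ˌnid.sa.ˌkro.bo:f.ˈlo:.me:.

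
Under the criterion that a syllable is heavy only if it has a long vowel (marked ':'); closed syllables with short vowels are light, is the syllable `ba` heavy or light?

light

`ba`: short vowel, open (no coda). Short vowel → light.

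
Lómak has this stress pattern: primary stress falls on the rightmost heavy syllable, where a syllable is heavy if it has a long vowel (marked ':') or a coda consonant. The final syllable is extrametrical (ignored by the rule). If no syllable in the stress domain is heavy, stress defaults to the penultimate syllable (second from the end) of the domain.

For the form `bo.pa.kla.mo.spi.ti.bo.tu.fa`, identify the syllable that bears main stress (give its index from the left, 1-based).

The final syllable (9, fa) is extrametrical; the stress domain is syllables 1–8.
Weights: 1 bo L, 2 pa L, 3 kla L, 4 mo L, 5 spi L, 6 ti L, 7 bo L, 8 tu L.
No heavy syllable in the domain; default to the penultimate syllable (second from the end) of the domain = syllable 7.
Primary stress: syllable 7 → bo.pa.kla.mo.spi.ti.ˈbo.tu.fa.

7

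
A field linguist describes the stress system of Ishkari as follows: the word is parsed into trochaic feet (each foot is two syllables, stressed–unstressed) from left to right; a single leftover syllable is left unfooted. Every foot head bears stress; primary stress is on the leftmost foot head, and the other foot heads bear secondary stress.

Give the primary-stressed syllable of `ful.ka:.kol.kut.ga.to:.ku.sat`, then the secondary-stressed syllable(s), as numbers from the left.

primary 1, secondary 3, 5, 7

Parse left to right into trochaic (ˈσσ) feet: (ˈful.ka:) (ˈkol.kut) (ˈga.to:) (ˈku.sat).
Foot heads (stressed positions): 1, 3, 5, 7.
End Rule Leftmost: primary stress on the leftmost head = syllable 1.
Secondary stress on 3, 5, 7: ˈful.ka:.ˌkol.kut.ˌga.to:.ˌku.sat.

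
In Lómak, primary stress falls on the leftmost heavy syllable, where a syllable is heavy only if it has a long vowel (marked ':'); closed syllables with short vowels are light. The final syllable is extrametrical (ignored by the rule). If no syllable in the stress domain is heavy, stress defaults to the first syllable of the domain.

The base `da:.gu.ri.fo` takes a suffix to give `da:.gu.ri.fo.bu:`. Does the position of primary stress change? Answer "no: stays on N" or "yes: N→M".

Base `da:.gu.ri.fo` (4 syllables):
  The final syllable (4, fo) is extrametrical; the stress domain is syllables 1–3.
  Weights: 1 da: H, 2 gu L, 3 ri L.
  Heavy syllables in the domain: 1. The leftmost is syllable 1 (da:).
  → primary stress on syllable 1.
Suffixed `da:.gu.ri.fo.bu:` (5 syllables):
  The final syllable (5, bu:) is extrametrical; the stress domain is syllables 1–4.
  Weights: 1 da: H, 2 gu L, 3 ri L, 4 fo L.
  Heavy syllables in the domain: 1. The leftmost is syllable 1 (da:).
  → primary stress on syllable 1.

no: stays on 1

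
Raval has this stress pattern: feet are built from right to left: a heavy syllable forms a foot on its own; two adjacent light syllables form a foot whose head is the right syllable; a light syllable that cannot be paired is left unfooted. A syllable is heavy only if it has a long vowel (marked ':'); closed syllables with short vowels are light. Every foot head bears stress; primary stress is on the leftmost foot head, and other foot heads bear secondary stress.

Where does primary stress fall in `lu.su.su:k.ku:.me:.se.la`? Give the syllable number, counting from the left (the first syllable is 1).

2

Weights: 1 lu L, 2 su L, 3 su:k H, 4 ku: H, 5 me: H, 6 se L, 7 la L.
Parse right to left (heavy = foot alone; LL = one foot; stranded L unfooted): (lu.ˈsu) (ˈsu:k) (ˈku:) (ˈme:) (se.ˈla).
Foot heads: 2, 3, 4, 5, 7.
Primary stress on the leftmost head = syllable 2.
Primary stress: syllable 2 → lu.ˈsu.su:k.ku:.me:.se.la.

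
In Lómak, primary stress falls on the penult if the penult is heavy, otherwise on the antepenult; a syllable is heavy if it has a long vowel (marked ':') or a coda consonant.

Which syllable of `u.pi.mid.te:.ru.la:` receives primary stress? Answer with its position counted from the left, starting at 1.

Weights: 4 te: H, 5 ru L, 6 la: H.
The penult (syllable 5, ru) is light, so stress falls on the antepenult (syllable 4, te:).
Primary stress: syllable 4 → u.pi.mid.ˈte:.ru.la:.

4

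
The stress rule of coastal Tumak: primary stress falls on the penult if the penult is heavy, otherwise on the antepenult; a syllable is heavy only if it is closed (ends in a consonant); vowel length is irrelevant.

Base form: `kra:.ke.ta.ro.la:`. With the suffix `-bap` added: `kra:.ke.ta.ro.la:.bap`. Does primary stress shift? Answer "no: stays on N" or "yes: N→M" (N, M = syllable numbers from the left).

yes: 3→4

Base `kra:.ke.ta.ro.la:` (5 syllables):
  Weights: 3 ta L, 4 ro L, 5 la: L.
  The penult (syllable 4, ro) is light, so stress falls on the antepenult (syllable 3, ta).
  → primary stress on syllable 3.
Suffixed `kra:.ke.ta.ro.la:.bap` (6 syllables):
  Weights: 4 ro L, 5 la: L, 6 bap H.
  The penult (syllable 5, la:) is light, so stress falls on the antepenult (syllable 4, ro).
  → primary stress on syllable 4.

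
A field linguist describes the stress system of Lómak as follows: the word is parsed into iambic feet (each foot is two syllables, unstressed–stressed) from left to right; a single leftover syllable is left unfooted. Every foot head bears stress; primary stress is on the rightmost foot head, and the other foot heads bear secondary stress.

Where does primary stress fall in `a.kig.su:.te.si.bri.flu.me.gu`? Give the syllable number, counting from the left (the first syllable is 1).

Parse left to right into iambic (σˈσ) feet: (a.ˈkig) (su:.ˈte) (si.ˈbri) (flu.ˈme) gu. Syllable 9 is left unfooted.
Foot heads (stressed positions): 2, 4, 6, 8.
End Rule Rightmost: primary stress on the rightmost head = syllable 8.
Primary stress: syllable 8 → a.kig.su:.te.si.bri.flu.ˈme.gu.

8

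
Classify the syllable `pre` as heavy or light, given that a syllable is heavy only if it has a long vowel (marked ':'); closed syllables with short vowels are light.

light

`pre`: short vowel, open (no coda). Short vowel → light.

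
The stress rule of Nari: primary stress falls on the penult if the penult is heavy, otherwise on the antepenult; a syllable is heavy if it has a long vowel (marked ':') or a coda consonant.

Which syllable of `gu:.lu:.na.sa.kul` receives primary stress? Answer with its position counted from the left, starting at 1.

Weights: 3 na L, 4 sa L, 5 kul H.
The penult (syllable 4, sa) is light, so stress falls on the antepenult (syllable 3, na).
Primary stress: syllable 3 → gu:.lu:.ˈna.sa.kul.

3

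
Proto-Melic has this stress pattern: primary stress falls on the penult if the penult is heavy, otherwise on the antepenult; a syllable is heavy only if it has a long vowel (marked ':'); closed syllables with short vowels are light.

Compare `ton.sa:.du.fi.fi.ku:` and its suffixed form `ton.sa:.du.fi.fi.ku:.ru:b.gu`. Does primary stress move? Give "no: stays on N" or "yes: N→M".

Base `ton.sa:.du.fi.fi.ku:` (6 syllables):
  Weights: 4 fi L, 5 fi L, 6 ku: H.
  The penult (syllable 5, fi) is light, so stress falls on the antepenult (syllable 4, fi).
  → primary stress on syllable 4.
Suffixed `ton.sa:.du.fi.fi.ku:.ru:b.gu` (8 syllables):
  Weights: 6 ku: H, 7 ru:b H, 8 gu L.
  The penult (syllable 7, ru:b) is heavy, so it takes stress.
  → primary stress on syllable 7.

yes: 4→7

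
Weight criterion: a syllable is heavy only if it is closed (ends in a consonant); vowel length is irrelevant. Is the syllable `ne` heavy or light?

light

`ne`: short vowel, open (no coda). Open (no coda) → light.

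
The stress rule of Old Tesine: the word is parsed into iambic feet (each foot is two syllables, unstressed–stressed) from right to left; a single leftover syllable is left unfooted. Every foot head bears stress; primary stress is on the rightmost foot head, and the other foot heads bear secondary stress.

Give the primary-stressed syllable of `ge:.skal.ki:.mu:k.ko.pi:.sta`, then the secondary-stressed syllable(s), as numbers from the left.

primary 7, secondary 3, 5

Parse right to left into iambic (σˈσ) feet: ge: (skal.ˈki:) (mu:k.ˈko) (pi:.ˈsta). Syllable 1 is left unfooted.
Foot heads (stressed positions): 3, 5, 7.
End Rule Rightmost: primary stress on the rightmost head = syllable 7.
Secondary stress on 3, 5: ge:.skal.ˌki:.mu:k.ˌko.pi:.ˈsta.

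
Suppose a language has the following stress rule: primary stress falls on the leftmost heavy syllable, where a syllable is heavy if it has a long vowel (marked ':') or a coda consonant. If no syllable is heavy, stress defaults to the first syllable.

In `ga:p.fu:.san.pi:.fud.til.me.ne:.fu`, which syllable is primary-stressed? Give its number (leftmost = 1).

Weights: 1 ga:p H, 2 fu: H, 3 san H, 4 pi: H, 5 fud H, 6 til H, 7 me L, 8 ne: H, 9 fu L.
Heavy syllables in the domain: 1, 2, 3, 4, 5, 6, 8. The leftmost is syllable 1 (ga:p).
Primary stress: syllable 1 → ˈga:p.fu:.san.pi:.fud.til.me.ne:.fu.

1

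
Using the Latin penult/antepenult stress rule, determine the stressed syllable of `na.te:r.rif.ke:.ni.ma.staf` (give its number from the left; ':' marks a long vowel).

5

Classical Latin: stress the penult if heavy (long vowel or closed), else the antepenult.
Weights: 5 ni L, 6 ma L, 7 staf H.
The penult (syllable 6, ma) is light, so stress falls on the antepenult (syllable 5, ni).
Stress on syllable 5: na.te:r.rif.ke:.ˈni.ma.staf.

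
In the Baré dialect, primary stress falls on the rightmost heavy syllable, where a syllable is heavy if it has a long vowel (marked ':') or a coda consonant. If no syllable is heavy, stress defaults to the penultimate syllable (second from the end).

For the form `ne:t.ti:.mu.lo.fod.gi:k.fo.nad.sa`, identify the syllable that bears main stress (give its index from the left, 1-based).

Weights: 1 ne:t H, 2 ti: H, 3 mu L, 4 lo L, 5 fod H, 6 gi:k H, 7 fo L, 8 nad H, 9 sa L.
Heavy syllables in the domain: 1, 2, 5, 6, 8. The rightmost is syllable 8 (nad).
Primary stress: syllable 8 → ne:t.ti:.mu.lo.fod.gi:k.fo.ˈnad.sa.

8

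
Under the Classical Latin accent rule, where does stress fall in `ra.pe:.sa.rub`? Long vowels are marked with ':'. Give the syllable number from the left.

Classical Latin: stress the penult if heavy (long vowel or closed), else the antepenult.
Weights: 2 pe: H, 3 sa L, 4 rub H.
The penult (syllable 3, sa) is light, so stress falls on the antepenult (syllable 2, pe:).
Stress on syllable 2: ra.ˈpe:.sa.rub.

2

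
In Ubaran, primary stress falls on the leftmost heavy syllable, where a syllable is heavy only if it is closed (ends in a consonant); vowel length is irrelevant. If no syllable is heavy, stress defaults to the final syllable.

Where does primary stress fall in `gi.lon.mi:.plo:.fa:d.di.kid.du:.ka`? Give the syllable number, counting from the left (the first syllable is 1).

2

Weights: 1 gi L, 2 lon H, 3 mi: L, 4 plo: L, 5 fa:d H, 6 di L, 7 kid H, 8 du: L, 9 ka L.
Heavy syllables in the domain: 2, 5, 7. The leftmost is syllable 2 (lon).
Primary stress: syllable 2 → gi.ˈlon.mi:.plo:.fa:d.di.kid.du:.ka.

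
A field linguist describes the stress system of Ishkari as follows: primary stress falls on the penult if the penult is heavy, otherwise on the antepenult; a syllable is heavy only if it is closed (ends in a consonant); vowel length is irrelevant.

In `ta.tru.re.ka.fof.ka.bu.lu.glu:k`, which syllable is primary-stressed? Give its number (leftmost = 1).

Weights: 7 bu L, 8 lu L, 9 glu:k H.
The penult (syllable 8, lu) is light, so stress falls on the antepenult (syllable 7, bu).
Primary stress: syllable 7 → ta.tru.re.ka.fof.ka.ˈbu.lu.glu:k.

7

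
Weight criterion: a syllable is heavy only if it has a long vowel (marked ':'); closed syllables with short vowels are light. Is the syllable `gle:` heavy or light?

heavy

`gle:`: long vowel, open (no coda). Long vowel → heavy.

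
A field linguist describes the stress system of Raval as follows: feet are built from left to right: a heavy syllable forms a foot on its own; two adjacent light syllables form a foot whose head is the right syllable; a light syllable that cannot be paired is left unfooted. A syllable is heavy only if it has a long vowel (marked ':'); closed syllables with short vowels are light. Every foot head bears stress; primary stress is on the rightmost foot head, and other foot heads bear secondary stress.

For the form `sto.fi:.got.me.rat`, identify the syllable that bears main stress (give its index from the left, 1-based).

4

Weights: 1 sto L, 2 fi: H, 3 got L, 4 me L, 5 rat L.
Parse left to right (heavy = foot alone; LL = one foot; stranded L unfooted): sto (ˈfi:) (got.ˈme) rat.
Foot heads: 2, 4.
Primary stress on the rightmost head = syllable 4.
Primary stress: syllable 4 → sto.fi:.got.ˈme.rat.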